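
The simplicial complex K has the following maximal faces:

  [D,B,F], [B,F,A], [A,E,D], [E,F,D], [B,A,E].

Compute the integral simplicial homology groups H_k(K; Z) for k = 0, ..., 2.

H_0 = Z,  H_1 = Z,  H_2 = 0.

Order the vertices as A < B < D < E < F. Listing each simplex with vertices in this order, K has dimension 2 with simplices:

  0-simplices (5): A, B, D, E, F
  1-simplices (10): AB, AD, AE, AF, BD, BE, BF, DE, DF, EF
  2-simplices (5): ABE, ABF, ADE, BDF, DEF

so the chain groups are C_0 ≅ Z^5, C_1 ≅ Z^10, C_2 ≅ Z^5.

Boundary ∂_1: C_1 → C_0 maps an edge to its endpoints' difference, ∂[p,q] = q − p.
As a 5×10 matrix over Z this has rank 4, with invariant factors (1,1,1,1).

The boundary map ∂_2: C_2 → C_1 sends each 2-simplex [p,q,r] to [q,r] − [p,r] + [p,q]. For instance
  ∂ADE = DE − AE + AD,
  ∂ABE = BE − AE + AB.
As a 10×5 matrix over Z this has rank 5, with invariant factors (1,1,1,1,1).

From H_k ≅ ker(∂_k) / im(∂_{k+1}) we obtain:

  H_0: rank C_0 − rank ∂_1 = 5 − 4 = 1, and the invariant factors of ∂_1 are all 1, so H_0 = Z.
  H_1: rank ker ∂_1 − rank ∂_2 = (10 − 4) − 5 = 1, and the invariant factors of ∂_2 are all 1, so H_1 = Z.
  H_2: rank ker ∂_2 − rank ∂_3 = (5 − 5) − 0 = 0, and there is no ∂_3, so H_2 = 0.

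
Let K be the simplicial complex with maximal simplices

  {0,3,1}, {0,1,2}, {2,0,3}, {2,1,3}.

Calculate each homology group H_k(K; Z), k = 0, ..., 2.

Order the vertices as 0 < 1 < 2 < 3. Listing each simplex with vertices in this order, K has dimension 2 with simplices:

  0-simplices (4): [0], [1], [2], [3]
  1-simplices (6): [0,1], [0,2], [0,3], [1,2], [1,3], [2,3]
  2-simplices (4): [0,1,2], [0,1,3], [0,2,3], [1,2,3]

Hence C_0 ≅ Z^4, C_1 ≅ Z^6, C_2 ≅ Z^4.

Boundary ∂_1: C_1 → C_0 maps an edge to its endpoints' difference, ∂[p,q] = q − p. For instance
  ∂[0,1] = [1] − [0].
The resulting 4×6 matrix has rank 3, and its Smith normal form has invariant factors (1,1,1).

Boundary ∂_2: C_2 → C_1 maps a triangle to the signed sum of its edges. For instance
  ∂[0,2,3] = [2,3] − [0,3] + [0,2],
  ∂[0,1,2] = [1,2] − [0,2] + [0,1].
The 6×4 boundary matrix has rank 3 and Smith normal form diag(1,1,1).

From H_k ≅ ker(∂_k) / im(∂_{k+1}) we obtain:

  H_0: rank C_0 − rank ∂_1 = 4 − 3 = 1, and the invariant factors of ∂_1 are all 1, so H_0 = Z.
  H_1: rank ker ∂_1 − rank ∂_2 = (6 − 3) − 3 = 0, and the invariant factors of ∂_2 are all 1, so H_1 = 0.
  H_2: rank ker ∂_2 − rank ∂_3 = (4 − 3) − 0 = 1, and there is no ∂_3, so H_2 = Z.

H_0 = Z,  H_1 = 0,  H_2 = Z.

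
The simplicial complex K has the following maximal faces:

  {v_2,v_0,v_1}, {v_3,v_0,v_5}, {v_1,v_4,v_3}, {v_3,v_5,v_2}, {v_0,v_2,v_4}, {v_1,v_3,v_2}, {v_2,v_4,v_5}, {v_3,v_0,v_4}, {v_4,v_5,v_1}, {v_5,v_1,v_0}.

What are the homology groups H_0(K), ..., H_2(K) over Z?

H_0 = Z,  H_1 = Z/2Z,  H_2 = 0.

We work with the vertex ordering v_0 < v_1 < v_2 < v_3 < v_4 < v_5. The simplices of K, each written with vertices in increasing order, are:

  0-simplices (6): [v_0], [v_1], [v_2], [v_3], [v_4], [v_5]
  1-simplices (15): (15 of them)
  2-simplices (10): [v_0,v_1,v_2], [v_0,v_1,v_5], [v_0,v_2,v_4], [v_0,v_3,v_4], [v_0,v_3,v_5], [v_1,v_2,v_3], [v_1,v_3,v_4], [v_1,v_4,v_5], [v_2,v_3,v_5], [v_2,v_4,v_5]

so the chain groups are C_0 ≅ Z^6, C_1 ≅ Z^15, C_2 ≅ Z^10.

The boundary map ∂_1: C_1 → C_0 is given by ∂[p,q] = [q] − [p]. For instance
  ∂[v_1,v_3] = [v_3] − [v_1].
The resulting 6×15 matrix has rank 5, and its Smith normal form has invariant factors (1,1,1,1,1).

∂_2: C_2 → C_1 sends each 2-simplex [p,q,r] to [q,r] − [p,r] + [p,q]. For instance
  ∂[v_0,v_2,v_4] = [v_2,v_4] − [v_0,v_4] + [v_0,v_2],
  ∂[v_2,v_4,v_5] = [v_4,v_5] − [v_2,v_5] + [v_2,v_4].
The resulting 15×10 matrix has rank 10, and its Smith normal form has invariant factors (1,1,1,1,1,1,1,1,1,2).

Reading off H_k = ker ∂_k / im ∂_{k+1}:

  H_0: rank C_0 − rank ∂_1 = 6 − 5 = 1, and the invariant factors of ∂_1 are all 1, so H_0 = Z.
  H_1: rank ker ∂_1 − rank ∂_2 = (15 − 5) − 10 = 0, and ∂_2 has invariant factor 2 > 1, so H_1 = Z/2Z.
  H_2: rank ker ∂_2 − rank ∂_3 = (10 − 10) − 0 = 0, and there is no ∂_3, so H_2 = 0.

As a check, the Euler characteristic is 6 − 15 + 10 = 1, which agrees with 1 − 0 + 0 = 1.
(K is a triangulation of the real projective plane RP^2.)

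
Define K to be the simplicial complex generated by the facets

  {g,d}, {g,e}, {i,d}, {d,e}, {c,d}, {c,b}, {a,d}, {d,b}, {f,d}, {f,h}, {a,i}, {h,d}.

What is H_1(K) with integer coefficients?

H_1 = Z^4.

Fix the vertex order a < b < c < d < e < f < g < h < i and write every simplex with vertices in increasing order. Then dim K = 1 and the simplices of K are:

  0-simplices (9): a, b, c, d, e, f, g, h, i
  1-simplices (12): ad, ai, bc, bd, cd, de, df, dg, dh, di, eg, fh

so the chain groups are C_0 ≅ Z^9, C_1 ≅ Z^12.

∂_1: C_1 → C_0 sends each edge [p,q] (with p < q) to q − p. For instance
  ∂dg = g − d.
As a 9×12 matrix over Z this has rank 8, with invariant factors (1,1,1,1,1,1,1,1).

Computing H_k = (kernel of ∂_k) / (image of ∂_{k+1}):

  H_1: rank ker ∂_1 − rank ∂_2 = (12 − 8) − 0 = 4, and there is no ∂_2, so H_1 = Z^4.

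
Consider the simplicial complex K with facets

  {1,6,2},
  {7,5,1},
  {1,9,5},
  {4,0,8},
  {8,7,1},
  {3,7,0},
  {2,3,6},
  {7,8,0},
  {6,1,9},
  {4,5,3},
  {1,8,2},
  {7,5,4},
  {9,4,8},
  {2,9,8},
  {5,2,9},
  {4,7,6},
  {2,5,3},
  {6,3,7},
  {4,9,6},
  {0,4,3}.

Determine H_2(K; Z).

We work with the vertex ordering 0 < 1 < 2 < 3 < 4 < 5 < 6 < 7 < 8 < 9. The simplices of K, each written with vertices in increasing order, are:

  0-simplices (10): [0], [1], [2], [3], [4], [5], [6], [7], [8], [9]
  1-simplices (30): (30 of them)
  2-simplices (20): (20 of them)

Hence C_0 ≅ Z^10, C_1 ≅ Z^30, C_2 ≅ Z^20.

∂_1: C_1 → C_0 sends each edge [p,q] (with p < q) to q − p. For instance
  ∂[4,7] = [7] − [4].
This gives a 10×30 integer matrix of rank 9; reducing to Smith normal form yields diagonal entries (1,1,1,1,1,1,1,1,1).

Boundary ∂_2: C_2 → C_1 maps a triangle to the signed sum of its edges. For instance
  ∂[0,3,4] = [3,4] − [0,4] + [0,3],
  ∂[0,3,7] = [3,7] − [0,7] + [0,3].
The 30×20 boundary matrix has rank 20 and Smith normal form diag(1,1,1,1,1,1,1,1,1,1,1,1,1,1,1,1,1,1,1,2).

Reading off H_k = ker ∂_k / im ∂_{k+1}:

  H_2: rank ker ∂_2 − rank ∂_3 = (20 − 20) − 0 = 0, and there is no ∂_3, so H_2 = 0.

H_2 ≅ 0.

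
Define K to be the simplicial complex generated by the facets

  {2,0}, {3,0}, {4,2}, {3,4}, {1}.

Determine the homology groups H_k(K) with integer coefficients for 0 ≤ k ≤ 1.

K has 5 vertices, 4 edges.
rank ∂_0 = 0, rank ∂_1 = 3 ⇒ b_0 = 5 − 0 − 3 = 2; all invariant factors of ∂_1 are 1 so no torsion. So H_0 ≅ Z^2.
rank ∂_1 = 3, rank ∂_2 = 0 ⇒ b_1 = 4 − 3 − 0 = 1. So H_1 ≅ Z.

H_0 = Z^2,  H_1 = Z.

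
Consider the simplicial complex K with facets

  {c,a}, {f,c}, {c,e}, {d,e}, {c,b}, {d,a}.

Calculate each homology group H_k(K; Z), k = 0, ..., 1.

Order the vertices as a < b < c < d < e < f. Listing each simplex with vertices in this order, K has dimension 1 with simplices:

  0-simplices (6): a, b, c, d, e, f
  1-simplices (6): ac, ad, bc, ce, cf, de

giving chain groups C_0 ≅ Z^6, C_1 ≅ Z^6.

Boundary ∂_1: C_1 → C_0 is given by ∂[p,q] = [q] − [p].
As a 6×6 matrix over Z this has rank 5, with invariant factors (1,1,1,1,1).

Reading off H_k = ker ∂_k / im ∂_{k+1}:

  H_0: rank C_0 − rank ∂_1 = 6 − 5 = 1, and the invariant factors of ∂_1 are all 1, so H_0 ≅ Z.
  H_1: rank ker ∂_1 − rank ∂_2 = (6 − 5) − 0 = 1, and there is no ∂_2, so H_1 ≅ Z.

H_0 ≅ Z,  H_1 ≅ Z.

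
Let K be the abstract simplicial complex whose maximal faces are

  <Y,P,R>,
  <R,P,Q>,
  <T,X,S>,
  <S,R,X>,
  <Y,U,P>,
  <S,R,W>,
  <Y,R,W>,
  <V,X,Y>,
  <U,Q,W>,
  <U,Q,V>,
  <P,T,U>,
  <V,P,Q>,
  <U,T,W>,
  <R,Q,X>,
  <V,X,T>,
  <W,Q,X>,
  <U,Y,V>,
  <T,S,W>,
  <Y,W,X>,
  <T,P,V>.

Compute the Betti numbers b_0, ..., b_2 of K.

b_0 = 1, b_1 = 1, b_2 = 0.

We work with the vertex ordering P < Q < R < S < T < U < V < W < X < Y. The simplices of K, each written with vertices in increasing order, are:

  0-simplices (10): P, Q, R, S, T, U, V, W, X, Y
  1-simplices (30): PQ, PR, PT, PU, PV, PY, QR, QU, QV, QW, QX, RS, RW, RX, RY, ST, SW, SX, TU, TV, TW, TX, UV, UW, UY, VX, VY, WX, WY, XY
  2-simplices (20): PQR, PQV, PRY, PTU, PTV, PUY, QRX, QUV, QUW, QWX, RSW, RSX, RWY, STW, STX, TUW, TVX, UVY, VXY, WXY

giving chain groups C_0 ≅ Z^10, C_1 ≅ Z^30, C_2 ≅ Z^20.

Boundary ∂_1: C_1 → C_0 is given by ∂[p,q] = [q] − [p]. For instance
  ∂QX = X − Q.
The resulting 10×30 matrix has rank 9, and its Smith normal form has invariant factors (1,1,1,1,1,1,1,1,1).

The boundary map ∂_2: C_2 → C_1 maps a triangle to the signed sum of its edges. For instance
  ∂QUV = UV − QV + QU,
  ∂TVX = VX − TX + TV.
The resulting 30×20 matrix has rank 20, and its Smith normal form has invariant factors (1,1,1,1,1,1,1,1,1,1,1,1,1,1,1,1,1,1,1,2).

Computing H_k = (kernel of ∂_k) / (image of ∂_{k+1}):

  H_0: rank C_0 − rank ∂_1 = 10 − 9 = 1, and the invariant factors of ∂_1 are all 1, so H_0 ≅ Z.
  H_1: rank ker ∂_1 − rank ∂_2 = (30 − 9) − 20 = 1, and ∂_2 has invariant factor 2 > 1, so H_1 ≅ Z ⊕ Z/2Z.
  H_2: rank ker ∂_2 − rank ∂_3 = (20 − 20) − 0 = 0, and there is no ∂_3, so H_2 ≅ 0.

As a check, the Euler characteristic is 10 − 30 + 20 = 0, which agrees with 1 − 1 + 0 = 0.

Hence the Betti numbers are b_0 = 1, b_1 = 1, b_2 = 0.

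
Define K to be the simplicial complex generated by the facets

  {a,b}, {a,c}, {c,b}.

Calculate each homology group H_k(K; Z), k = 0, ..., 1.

Order the vertices as a < b < c. Listing each simplex with vertices in this order, K has dimension 1 with simplices:

  0-simplices (3): a, b, c
  1-simplices (3): ab, ac, bc

giving chain groups C_0 ≅ Z^3, C_1 ≅ Z^3.

The boundary map ∂_1: C_1 → C_0 is given by ∂[p,q] = [q] − [p].
The 3×3 boundary matrix has rank 2 and Smith normal form diag(1,1).

Computing H_k = (kernel of ∂_k) / (image of ∂_{k+1}):

  H_0: rank C_0 − rank ∂_1 = 3 − 2 = 1, and the invariant factors of ∂_1 are all 1, so H_0 = Z.
  H_1: rank ker ∂_1 − rank ∂_2 = (3 − 2) − 0 = 1, and there is no ∂_2, so H_1 = Z.

H_0 = Z,  H_1 = Z.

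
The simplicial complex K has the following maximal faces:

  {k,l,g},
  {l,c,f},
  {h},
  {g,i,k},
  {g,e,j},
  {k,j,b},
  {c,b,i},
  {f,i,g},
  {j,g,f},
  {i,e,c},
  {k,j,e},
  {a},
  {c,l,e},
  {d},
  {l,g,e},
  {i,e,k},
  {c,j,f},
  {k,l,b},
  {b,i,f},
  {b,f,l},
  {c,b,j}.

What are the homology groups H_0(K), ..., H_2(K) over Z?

H_0 = Z^4,  H_1 = Z ⊕ Z/2Z,  H_2 = 0.

We work with the vertex ordering a < b < c < d < e < f < g < h < i < j < k < l. The simplices of K, each written with vertices in increasing order, are:

  0-simplices (12): a, b, c, d, e, f, g, h, i, j, k, l
  1-simplices (27): bc, bf, bi, bj, bk, bl, ce, cf, ci, cj, cl, eg, ei, ej, ek, el, fg, fi, fj, fl, gi, gj, gk, gl, ik, jk, kl
  2-simplices (18): bci, bcj, bfi, bfl, bjk, bkl, cei, cel, cfj, cfl, egj, egl, eik, ejk, fgi, fgj, gik, gkl

Hence C_0 ≅ Z^12, C_1 ≅ Z^27, C_2 ≅ Z^18.

∂_1: C_1 → C_0 is given by ∂[p,q] = [q] − [p].
The 12×27 boundary matrix has rank 8 and Smith normal form diag(1,1,1,1,1,1,1,1).

The boundary map ∂_2: C_2 → C_1 acts by ∂[p,q,r] = [q,r] − [p,r] + [p,q]. For instance
  ∂gkl = kl − gl + gk,
  ∂bcj = cj − bj + bc.
This gives a 27×18 integer matrix of rank 18; reducing to Smith normal form yields diagonal entries (1,1,1,1,1,1,1,1,1,1,1,1,1,1,1,1,1,2).

Computing H_k = (kernel of ∂_k) / (image of ∂_{k+1}):

  H_0: rank C_0 − rank ∂_1 = 12 − 8 = 4, and the invariant factors of ∂_1 are all 1, so H_0 ≅ Z^4.
  H_1: rank ker ∂_1 − rank ∂_2 = (27 − 8) − 18 = 1, and ∂_2 has invariant factor 2 > 1, so H_1 ≅ Z ⊕ Z/2Z.
  H_2: rank ker ∂_2 − rank ∂_3 = (18 − 18) − 0 = 0, and there is no ∂_3, so H_2 ≅ 0.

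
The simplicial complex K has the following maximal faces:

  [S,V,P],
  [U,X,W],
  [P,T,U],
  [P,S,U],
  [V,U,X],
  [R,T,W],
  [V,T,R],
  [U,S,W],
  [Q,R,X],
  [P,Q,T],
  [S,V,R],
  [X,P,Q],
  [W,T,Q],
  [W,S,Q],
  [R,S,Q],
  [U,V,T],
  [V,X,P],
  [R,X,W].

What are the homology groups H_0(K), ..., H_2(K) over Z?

H_0 ≅ Z,  H_1 ≅ Z ⊕ Z/2,  H_2 = 0.

Take the total order P < Q < R < S < T < U < V < W < X on the vertex set. Then K (dimension 2) consists of the simplices:

  0-simplices (9): P, Q, R, S, T, U, V, W, X
  1-simplices (27): PQ, PS, PT, PU, PV, PX, QR, QS, QT, QW, QX, RS, RT, RV, RW, RX, SU, SV, SW, TU, TV, TW, UV, UW, UX, VX, WX
  2-simplices (18): PQT, PQX, PSU, PSV, PTU, PVX, QRS, QRX, QSW, QTW, RSV, RTV, RTW, RWX, SUW, TUV, UVX, UWX

so the chain groups are C_0 ≅ Z^9, C_1 ≅ Z^27, C_2 ≅ Z^18.

Boundary ∂_1: C_1 → C_0 sends each edge [p,q] (with p < q) to q − p. For instance
  ∂PU = U − P.
The resulting 9×27 matrix has rank 8, and its Smith normal form has invariant factors (1,1,1,1,1,1,1,1).

Boundary ∂_2: C_2 → C_1 sends each 2-simplex [p,q,r] to [q,r] − [p,r] + [p,q]. For instance
  ∂PVX = VX − PX + PV,
  ∂PQX = QX − PX + PQ.
The resulting 27×18 matrix has rank 18, and its Smith normal form has invariant factors (1,1,1,1,1,1,1,1,1,1,1,1,1,1,1,1,1,2).

Reading off H_k = ker ∂_k / im ∂_{k+1}:

  H_0: rank C_0 − rank ∂_1 = 9 − 8 = 1, and the invariant factors of ∂_1 are all 1, so H_0 = Z.
  H_1: rank ker ∂_1 − rank ∂_2 = (27 − 8) − 18 = 1, and ∂_2 has invariant factor 2 > 1, so H_1 = Z ⊕ Z/2.
  H_2: rank ker ∂_2 − rank ∂_3 = (18 − 18) − 0 = 0, and there is no ∂_3, so H_2 = 0.

As a check, the Euler characteristic is 9 − 27 + 18 = 0, which agrees with 1 − 1 + 0 = 0.
(K is a triangulation of the Klein bottle.)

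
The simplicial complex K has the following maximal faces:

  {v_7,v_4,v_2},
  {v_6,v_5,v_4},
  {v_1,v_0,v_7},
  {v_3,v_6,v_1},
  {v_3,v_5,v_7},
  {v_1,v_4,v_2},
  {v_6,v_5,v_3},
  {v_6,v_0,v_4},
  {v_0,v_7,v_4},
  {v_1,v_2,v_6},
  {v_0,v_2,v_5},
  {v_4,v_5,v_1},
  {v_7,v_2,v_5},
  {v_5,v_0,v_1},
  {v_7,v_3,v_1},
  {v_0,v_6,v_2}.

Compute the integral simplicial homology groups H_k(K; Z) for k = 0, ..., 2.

H_0 ≅ Z,  H_1 ≅ Z^2,  H_2 ≅ Z.

Take the total order v_0 < v_1 < v_2 < v_3 < v_4 < v_5 < v_6 < v_7 on the vertex set. Then K (dimension 2) consists of the simplices:

  0-simplices (8): [v_0], [v_1], [v_2], [v_3], [v_4], [v_5], [v_6], [v_7]
  1-simplices (24): (24 of them)
  2-simplices (16): (16 of them)

giving chain groups C_0 ≅ Z^8, C_1 ≅ Z^24, C_2 ≅ Z^16.

Boundary ∂_1: C_1 → C_0 sends each edge [p,q] (with p < q) to q − p. For instance
  ∂[v_2,v_7] = [v_7] − [v_2].
The 8×24 boundary matrix has rank 7 and Smith normal form diag(1,1,1,1,1,1,1).

Boundary ∂_2: C_2 → C_1 maps a triangle to the signed sum of its edges. For instance
  ∂[v_0,v_4,v_7] = [v_4,v_7] − [v_0,v_7] + [v_0,v_4],
  ∂[v_1,v_4,v_5] = [v_4,v_5] − [v_1,v_5] + [v_1,v_4].
The resulting 24×16 matrix has rank 15, and its Smith normal form has invariant factors (1,1,1,1,1,1,1,1,1,1,1,1,1,1,1).

Computing H_k = (kernel of ∂_k) / (image of ∂_{k+1}):

  H_0: rank C_0 − rank ∂_1 = 8 − 7 = 1, and the invariant factors of ∂_1 are all 1, so H_0 = Z.
  H_1: rank ker ∂_1 − rank ∂_2 = (24 − 7) − 15 = 2, and the invariant factors of ∂_2 are all 1, so H_1 = Z^2.
  H_2: rank ker ∂_2 − rank ∂_3 = (16 − 15) − 0 = 1, and there is no ∂_3, so H_2 = Z.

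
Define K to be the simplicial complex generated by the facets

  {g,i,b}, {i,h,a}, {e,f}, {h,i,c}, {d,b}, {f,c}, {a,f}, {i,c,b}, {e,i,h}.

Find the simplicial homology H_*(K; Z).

H_0 ≅ Z,  H_1 ≅ Z^2,  H_2 = 0.

We work with the vertex ordering a < b < c < d < e < f < g < h < i. The simplices of K, each written with vertices in increasing order, are:

  0-simplices (9): a, b, c, d, e, f, g, h, i
  1-simplices (15): af, ah, ai, bc, bd, bg, bi, cf, ch, ci, ef, eh, ei, gi, hi
  2-simplices (5): ahi, bci, bgi, chi, ehi

giving chain groups C_0 ≅ Z^9, C_1 ≅ Z^15, C_2 ≅ Z^5.

The boundary map ∂_1: C_1 → C_0 is given by ∂[p,q] = [q] − [p].
This gives a 9×15 integer matrix of rank 8; reducing to Smith normal form yields diagonal entries (1,1,1,1,1,1,1,1).

Boundary ∂_2: C_2 → C_1 maps a triangle to the signed sum of its edges. For instance
  ∂ehi = hi − ei + eh,
  ∂chi = hi − ci + ch.
As a 15×5 matrix over Z this has rank 5, with invariant factors (1,1,1,1,1).

Now H_k = ker ∂_k / im ∂_{k+1}, so:

  H_0: rank C_0 − rank ∂_1 = 9 − 8 = 1, and the invariant factors of ∂_1 are all 1, so H_0 ≅ Z.
  H_1: rank ker ∂_1 − rank ∂_2 = (15 − 8) − 5 = 2, and the invariant factors of ∂_2 are all 1, so H_1 ≅ Z^2.
  H_2: rank ker ∂_2 − rank ∂_3 = (5 − 5) − 0 = 0, and there is no ∂_3, so H_2 ≅ 0.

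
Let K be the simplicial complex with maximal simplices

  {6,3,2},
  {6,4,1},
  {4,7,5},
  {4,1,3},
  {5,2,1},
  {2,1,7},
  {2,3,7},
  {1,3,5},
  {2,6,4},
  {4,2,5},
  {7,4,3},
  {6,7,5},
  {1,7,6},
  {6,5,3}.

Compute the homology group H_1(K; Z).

H_1 ≅ Z^2.

Order the vertices as 1 < 2 < 3 < 4 < 5 < 6 < 7. Listing each simplex with vertices in this order, K has dimension 2 with simplices:

  0-simplices (7): [1], [2], [3], [4], [5], [6], [7]
  1-simplices (21): [1,2], [1,3], [1,4], [1,5], [1,6], [1,7], [2,3], [2,4], [2,5], [2,6], [2,7], [3,4], [3,5], [3,6], [3,7], [4,5], [4,6], [4,7], [5,6], [5,7], [6,7]
  2-simplices (14): [1,2,5], [1,2,7], [1,3,4], [1,3,5], [1,4,6], [1,6,7], [2,3,6], [2,3,7], [2,4,5], [2,4,6], [3,4,7], [3,5,6], [4,5,7], [5,6,7]

so the chain groups are C_0 ≅ Z^7, C_1 ≅ Z^21, C_2 ≅ Z^14.

Boundary ∂_1: C_1 → C_0 is given by ∂[p,q] = [q] − [p].
This gives a 7×21 integer matrix of rank 6; reducing to Smith normal form yields diagonal entries (1,1,1,1,1,1).

The boundary map ∂_2: C_2 → C_1 acts by ∂[p,q,r] = [q,r] − [p,r] + [p,q]. For instance
  ∂[5,6,7] = [6,7] − [5,7] + [5,6],
  ∂[2,4,5] = [4,5] − [2,5] + [2,4].
The resulting 21×14 matrix has rank 13, and its Smith normal form has invariant factors (1,1,1,1,1,1,1,1,1,1,1,1,1).

From H_k ≅ ker(∂_k) / im(∂_{k+1}) we obtain:

  H_1: rank ker ∂_1 − rank ∂_2 = (21 − 6) − 13 = 2, and the invariant factors of ∂_2 are all 1, so H_1 ≅ Z^2.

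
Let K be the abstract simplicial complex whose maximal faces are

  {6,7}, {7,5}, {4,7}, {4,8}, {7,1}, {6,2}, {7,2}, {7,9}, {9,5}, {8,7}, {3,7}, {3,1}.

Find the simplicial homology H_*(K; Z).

Take the total order 1 < 2 < 3 < 4 < 5 < 6 < 7 < 8 < 9 on the vertex set. Then K (dimension 1) consists of the simplices:

  0-simplices (9): [1], [2], [3], [4], [5], [6], [7], [8], [9]
  1-simplices (12): [1,3], [1,7], [2,6], [2,7], [3,7], [4,7], [4,8], [5,7], [5,9], [6,7], [7,8], [7,9]

Hence C_0 ≅ Z^9, C_1 ≅ Z^12.

The boundary map ∂_1: C_1 → C_0 maps an edge to its endpoints' difference, ∂[p,q] = q − p. For instance
  ∂[4,7] = [7] − [4].
The 9×12 boundary matrix has rank 8 and Smith normal form diag(1,1,1,1,1,1,1,1).

Reading off H_k = ker ∂_k / im ∂_{k+1}:

  H_0: rank C_0 − rank ∂_1 = 9 − 8 = 1, and the invariant factors of ∂_1 are all 1, so H_0 ≅ Z.
  H_1: rank ker ∂_1 − rank ∂_2 = (12 − 8) − 0 = 4, and there is no ∂_2, so H_1 ≅ Z^4.

H_0 = Z,  H_1 = Z^4.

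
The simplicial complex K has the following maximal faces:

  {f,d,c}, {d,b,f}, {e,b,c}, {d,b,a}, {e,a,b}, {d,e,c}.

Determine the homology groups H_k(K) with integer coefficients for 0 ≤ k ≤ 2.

K has 6 vertices, 12 edges, 6 triangles.
rank ∂_0 = 0, rank ∂_1 = 5 ⇒ b_0 = 6 − 0 − 5 = 1; all invariant factors of ∂_1 are 1 so no torsion. So H_0 = Z.
rank ∂_1 = 5, rank ∂_2 = 6 ⇒ b_1 = 12 − 5 − 6 = 1; all invariant factors of ∂_2 are 1 so no torsion. So H_1 = Z.
rank ∂_2 = 6, rank ∂_3 = 0 ⇒ b_2 = 6 − 6 − 0 = 0. So H_2 = 0.

H_0 = Z,  H_1 = Z,  H_2 = 0.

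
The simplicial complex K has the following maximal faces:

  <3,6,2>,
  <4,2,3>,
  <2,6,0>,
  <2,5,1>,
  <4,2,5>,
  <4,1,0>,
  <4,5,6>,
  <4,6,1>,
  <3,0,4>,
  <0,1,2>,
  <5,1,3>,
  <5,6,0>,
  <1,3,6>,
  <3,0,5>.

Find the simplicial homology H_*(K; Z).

H_0 = Z,  H_1 = Z^2,  H_2 = Z.

We work with the vertex ordering 0 < 1 < 2 < 3 < 4 < 5 < 6. The simplices of K, each written with vertices in increasing order, are:

  0-simplices (7): [0], [1], [2], [3], [4], [5], [6]
  1-simplices (21): [0,1], [0,2], [0,3], [0,4], [0,5], [0,6], [1,2], [1,3], [1,4], [1,5], [1,6], [2,3], [2,4], [2,5], [2,6], [3,4], [3,5], [3,6], [4,5], [4,6], [5,6]
  2-simplices (14): [0,1,2], [0,1,4], [0,2,6], [0,3,4], [0,3,5], [0,5,6], [1,2,5], [1,3,5], [1,3,6], [1,4,6], [2,3,4], [2,3,6], [2,4,5], [4,5,6]

so the chain groups are C_0 ≅ Z^7, C_1 ≅ Z^21, C_2 ≅ Z^14.

∂_1: C_1 → C_0 sends each edge [p,q] (with p < q) to q − p. For instance
  ∂[2,4] = [4] − [2].
The resulting 7×21 matrix has rank 6, and its Smith normal form has invariant factors (1,1,1,1,1,1).

∂_2: C_2 → C_1 sends each 2-simplex [p,q,r] to [q,r] − [p,r] + [p,q]. For instance
  ∂[2,3,4] = [3,4] − [2,4] + [2,3],
  ∂[0,5,6] = [5,6] − [0,6] + [0,5].
The resulting 21×14 matrix has rank 13, and its Smith normal form has invariant factors (1,1,1,1,1,1,1,1,1,1,1,1,1).

From H_k ≅ ker(∂_k) / im(∂_{k+1}) we obtain:

  H_0: rank C_0 − rank ∂_1 = 7 − 6 = 1, and the invariant factors of ∂_1 are all 1, so H_0 = Z.
  H_1: rank ker ∂_1 − rank ∂_2 = (21 − 6) − 13 = 2, and the invariant factors of ∂_2 are all 1, so H_1 = Z^2.
  H_2: rank ker ∂_2 − rank ∂_3 = (14 − 13) − 0 = 1, and there is no ∂_3, so H_2 = Z.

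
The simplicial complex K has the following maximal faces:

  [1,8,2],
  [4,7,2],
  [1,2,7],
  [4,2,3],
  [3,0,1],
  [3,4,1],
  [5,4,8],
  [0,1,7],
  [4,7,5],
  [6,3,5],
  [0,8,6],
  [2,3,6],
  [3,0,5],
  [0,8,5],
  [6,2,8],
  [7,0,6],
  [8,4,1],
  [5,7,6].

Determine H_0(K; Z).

H_0 ≅ Z.

Order the vertices as 0 < 1 < 2 < 3 < 4 < 5 < 6 < 7 < 8. Listing each simplex with vertices in this order, K has dimension 2 with simplices:

  0-simplices (9): [0], [1], [2], [3], [4], [5], [6], [7], [8]
  1-simplices (27): (27 of them)
  2-simplices (18): [0,1,3], [0,1,7], [0,3,5], [0,5,8], [0,6,7], [0,6,8], [1,2,7], [1,2,8], [1,3,4], [1,4,8], [2,3,4], [2,3,6], [2,4,7], [2,6,8], [3,5,6], [4,5,7], [4,5,8], [5,6,7]

so the chain groups are C_0 ≅ Z^9, C_1 ≅ Z^27, C_2 ≅ Z^18.

The boundary map ∂_1: C_1 → C_0 sends each edge [p,q] (with p < q) to q − p.
The resulting 9×27 matrix has rank 8, and its Smith normal form has invariant factors (1,1,1,1,1,1,1,1).

∂_2: C_2 → C_1 acts by ∂[p,q,r] = [q,r] − [p,r] + [p,q]. For instance
  ∂[0,1,7] = [1,7] − [0,7] + [0,1],
  ∂[2,6,8] = [6,8] − [2,8] + [2,6].
This gives a 27×18 integer matrix of rank 18; reducing to Smith normal form yields diagonal entries (1,1,1,1,1,1,1,1,1,1,1,1,1,1,1,1,1,2).

From H_k ≅ ker(∂_k) / im(∂_{k+1}) we obtain:

  H_0: rank C_0 − rank ∂_1 = 9 − 8 = 1, and the invariant factors of ∂_1 are all 1, so H_0 ≅ Z.

(K is a triangulation of the Klein bottle.)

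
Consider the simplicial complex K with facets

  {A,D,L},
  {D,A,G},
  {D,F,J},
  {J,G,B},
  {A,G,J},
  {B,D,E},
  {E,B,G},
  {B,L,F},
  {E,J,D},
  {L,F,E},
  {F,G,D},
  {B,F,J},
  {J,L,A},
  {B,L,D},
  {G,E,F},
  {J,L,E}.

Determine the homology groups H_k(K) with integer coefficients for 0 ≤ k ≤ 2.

Order the vertices as A < B < D < E < F < G < J < L. Listing each simplex with vertices in this order, K has dimension 2 with simplices:

  0-simplices (8): A, B, D, E, F, G, J, L
  1-simplices (24): AD, AG, AJ, AL, BD, BE, BF, BG, BJ, BL, DE, DF, DG, DJ, DL, EF, EG, EJ, EL, FG, FJ, FL, GJ, JL
  2-simplices (16): ADG, ADL, AGJ, AJL, BDE, BDL, BEG, BFJ, BFL, BGJ, DEJ, DFG, DFJ, EFG, EFL, EJL

Hence C_0 ≅ Z^8, C_1 ≅ Z^24, C_2 ≅ Z^16.

The boundary map ∂_1: C_1 → C_0 is given by ∂[p,q] = [q] − [p].
This gives a 8×24 integer matrix of rank 7; reducing to Smith normal form yields diagonal entries (1,1,1,1,1,1,1).

The boundary map ∂_2: C_2 → C_1 sends each 2-simplex [p,q,r] to [q,r] − [p,r] + [p,q]. For instance
  ∂BEG = EG − BG + BE,
  ∂BDL = DL − BL + BD.
The resulting 24×16 matrix has rank 15, and its Smith normal form has invariant factors (1,1,1,1,1,1,1,1,1,1,1,1,1,1,1).

From H_k ≅ ker(∂_k) / im(∂_{k+1}) we obtain:

  H_0: rank C_0 − rank ∂_1 = 8 − 7 = 1, and the invariant factors of ∂_1 are all 1, so H_0 ≅ Z.
  H_1: rank ker ∂_1 − rank ∂_2 = (24 − 7) − 15 = 2, and the invariant factors of ∂_2 are all 1, so H_1 ≅ Z^2.
  H_2: rank ker ∂_2 − rank ∂_3 = (16 − 15) − 0 = 1, and there is no ∂_3, so H_2 ≅ Z.

As a check, the Euler characteristic is 8 − 24 + 16 = 0, which agrees with 1 − 2 + 1 = 0.

H_0 ≅ Z,  H_1 ≅ Z^2,  H_2 ≅ Z.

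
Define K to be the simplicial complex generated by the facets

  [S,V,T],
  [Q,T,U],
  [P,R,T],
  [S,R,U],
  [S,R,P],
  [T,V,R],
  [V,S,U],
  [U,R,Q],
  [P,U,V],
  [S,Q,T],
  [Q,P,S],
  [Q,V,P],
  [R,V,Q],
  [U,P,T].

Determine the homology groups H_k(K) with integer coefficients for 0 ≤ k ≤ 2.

H_0 = Z,  H_1 = Z^2,  H_2 = Z.

Order the vertices as P < Q < R < S < T < U < V. Listing each simplex with vertices in this order, K has dimension 2 with simplices:

  0-simplices (7): P, Q, R, S, T, U, V
  1-simplices (21): PQ, PR, PS, PT, PU, PV, QR, QS, QT, QU, QV, RS, RT, RU, RV, ST, SU, SV, TU, TV, UV
  2-simplices (14): PQS, PQV, PRS, PRT, PTU, PUV, QRU, QRV, QST, QTU, RSU, RTV, STV, SUV

Hence C_0 ≅ Z^7, C_1 ≅ Z^21, C_2 ≅ Z^14.

Boundary ∂_1: C_1 → C_0 is given by ∂[p,q] = [q] − [p]. For instance
  ∂QV = V − Q.
This gives a 7×21 integer matrix of rank 6; reducing to Smith normal form yields diagonal entries (1,1,1,1,1,1).

The boundary map ∂_2: C_2 → C_1 acts by ∂[p,q,r] = [q,r] − [p,r] + [p,q]. For instance
  ∂PRT = RT − PT + PR,
  ∂STV = TV − SV + ST.
The resulting 21×14 matrix has rank 13, and its Smith normal form has invariant factors (1,1,1,1,1,1,1,1,1,1,1,1,1).

Computing H_k = (kernel of ∂_k) / (image of ∂_{k+1}):

  H_0: rank C_0 − rank ∂_1 = 7 − 6 = 1, and the invariant factors of ∂_1 are all 1, so H_0 ≅ Z.
  H_1: rank ker ∂_1 − rank ∂_2 = (21 − 6) − 13 = 2, and the invariant factors of ∂_2 are all 1, so H_1 ≅ Z^2.
  H_2: rank ker ∂_2 − rank ∂_3 = (14 − 13) − 0 = 1, and there is no ∂_3, so H_2 ≅ Z.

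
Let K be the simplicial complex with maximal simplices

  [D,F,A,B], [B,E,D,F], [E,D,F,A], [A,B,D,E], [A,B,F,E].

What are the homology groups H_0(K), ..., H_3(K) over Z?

H_0 = Z,  H_1 = 0,  H_2 = 0,  H_3 = Z.

Take the total order A < B < D < E < F on the vertex set. Then K (dimension 3) consists of the simplices:

  0-simplices (5): A, B, D, E, F
  1-simplices (10): AB, AD, AE, AF, BD, BE, BF, DE, DF, EF
  2-simplices (10): ABD, ABE, ABF, ADE, ADF, AEF, BDE, BDF, BEF, DEF
  3-simplices (5): ABDE, ABDF, ABEF, ADEF, BDEF

giving chain groups C_0 ≅ Z^5, C_1 ≅ Z^10, C_2 ≅ Z^10, C_3 ≅ Z^5.

Boundary ∂_1: C_1 → C_0 maps an edge to its endpoints' difference, ∂[p,q] = q − p.
The resulting 5×10 matrix has rank 4, and its Smith normal form has invariant factors (1,1,1,1).

Boundary ∂_2: C_2 → C_1 acts by ∂[p,q,r] = [q,r] − [p,r] + [p,q]. For instance
  ∂ABD = BD − AD + AB,
  ∂BDF = DF − BF + BD.
This gives a 10×10 integer matrix of rank 6; reducing to Smith normal form yields diagonal entries (1,1,1,1,1,1).

Boundary ∂_3: C_3 → C_2 sends each 3-simplex σ to the alternating sum Σ_i (−1)^i (σ with its i-th vertex removed). For instance
  ∂ABEF = BEF − AEF + ABF − ABE,
  ∂ABDE = BDE − ADE + ABE − ABD.
This gives a 10×5 integer matrix of rank 4; reducing to Smith normal form yields diagonal entries (1,1,1,1).

Computing H_k = (kernel of ∂_k) / (image of ∂_{k+1}):

  H_0: rank C_0 − rank ∂_1 = 5 − 4 = 1, and the invariant factors of ∂_1 are all 1, so H_0 ≅ Z.
  H_1: rank ker ∂_1 − rank ∂_2 = (10 − 4) − 6 = 0, and the invariant factors of ∂_2 are all 1, so H_1 ≅ 0.
  H_2: rank ker ∂_2 − rank ∂_3 = (10 − 6) − 4 = 0, and the invariant factors of ∂_3 are all 1, so H_2 ≅ 0.
  H_3: rank ker ∂_3 − rank ∂_4 = (5 − 4) − 0 = 1, and there is no ∂_4, so H_3 ≅ Z.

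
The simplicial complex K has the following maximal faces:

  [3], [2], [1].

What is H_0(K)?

Take the total order 1 < 2 < 3 on the vertex set. Then K (dimension 0) consists of the simplices:

  0-simplices (3): [1], [2], [3]

giving chain groups C_0 ≅ Z^3.

Computing H_k = (kernel of ∂_k) / (image of ∂_{k+1}):

  H_0: rank C_0 − rank ∂_1 = 3 − 0 = 3, and there is no ∂_1, so H_0 ≅ Z^3.

(K is a triangulation of a set of 3 points.)

H_0 = Z^3.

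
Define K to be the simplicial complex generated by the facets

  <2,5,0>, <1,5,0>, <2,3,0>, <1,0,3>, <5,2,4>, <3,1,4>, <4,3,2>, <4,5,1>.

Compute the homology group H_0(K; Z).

Order the vertices as 0 < 1 < 2 < 3 < 4 < 5. Listing each simplex with vertices in this order, K has dimension 2 with simplices:

  0-simplices (6): [0], [1], [2], [3], [4], [5]
  1-simplices (12): [0,1], [0,2], [0,3], [0,5], [1,3], [1,4], [1,5], [2,3], [2,4], [2,5], [3,4], [4,5]
  2-simplices (8): [0,1,3], [0,1,5], [0,2,3], [0,2,5], [1,3,4], [1,4,5], [2,3,4], [2,4,5]

giving chain groups C_0 ≅ Z^6, C_1 ≅ Z^12, C_2 ≅ Z^8.

Boundary ∂_1: C_1 → C_0 sends each edge [p,q] (with p < q) to q − p. For instance
  ∂[1,5] = [5] − [1].
This gives a 6×12 integer matrix of rank 5; reducing to Smith normal form yields diagonal entries (1,1,1,1,1).

∂_2: C_2 → C_1 sends each 2-simplex [p,q,r] to [q,r] − [p,r] + [p,q]. For instance
  ∂[1,4,5] = [4,5] − [1,5] + [1,4],
  ∂[2,4,5] = [4,5] − [2,5] + [2,4].
The 12×8 boundary matrix has rank 7 and Smith normal form diag(1,1,1,1,1,1,1).

From H_k ≅ ker(∂_k) / im(∂_{k+1}) we obtain:

  H_0: rank C_0 − rank ∂_1 = 6 − 5 = 1, and the invariant factors of ∂_1 are all 1, so H_0 ≅ Z.

H_0 = Z.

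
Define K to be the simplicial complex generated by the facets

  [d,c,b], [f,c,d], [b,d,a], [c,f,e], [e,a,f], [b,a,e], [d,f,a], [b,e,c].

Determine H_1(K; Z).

Order the vertices as a < b < c < d < e < f. Listing each simplex with vertices in this order, K has dimension 2 with simplices:

  0-simplices (6): a, b, c, d, e, f
  1-simplices (12): ab, ad, ae, af, bc, bd, be, cd, ce, cf, df, ef
  2-simplices (8): abd, abe, adf, aef, bcd, bce, cdf, cef

giving chain groups C_0 ≅ Z^6, C_1 ≅ Z^12, C_2 ≅ Z^8.

Boundary ∂_1: C_1 → C_0 sends each edge [p,q] (with p < q) to q − p.
This gives a 6×12 integer matrix of rank 5; reducing to Smith normal form yields diagonal entries (1,1,1,1,1).

∂_2: C_2 → C_1 maps a triangle to the signed sum of its edges. For instance
  ∂abe = be − ae + ab,
  ∂abd = bd − ad + ab.
This gives a 12×8 integer matrix of rank 7; reducing to Smith normal form yields diagonal entries (1,1,1,1,1,1,1).

From H_k ≅ ker(∂_k) / im(∂_{k+1}) we obtain:

  H_1: rank ker ∂_1 − rank ∂_2 = (12 − 5) − 7 = 0, and the invariant factors of ∂_2 are all 1, so H_1 ≅ 0.

H_1 = 0.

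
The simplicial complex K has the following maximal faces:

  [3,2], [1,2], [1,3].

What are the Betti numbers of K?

We work with the vertex ordering 1 < 2 < 3. The simplices of K, each written with vertices in increasing order, are:

  0-simplices (3): [1], [2], [3]
  1-simplices (3): [1,2], [1,3], [2,3]

giving chain groups C_0 ≅ Z^3, C_1 ≅ Z^3.

∂_1: C_1 → C_0 is given by ∂[p,q] = [q] − [p]. For instance
  ∂[1,3] = [3] − [1].
The 3×3 boundary matrix has rank 2 and Smith normal form diag(1,1).

From H_k ≅ ker(∂_k) / im(∂_{k+1}) we obtain:

  H_0: rank C_0 − rank ∂_1 = 3 − 2 = 1, and the invariant factors of ∂_1 are all 1, so H_0 = Z.
  H_1: rank ker ∂_1 − rank ∂_2 = (3 − 2) − 0 = 1, and there is no ∂_2, so H_1 = Z.

Hence the Betti numbers are b_0 = 1, b_1 = 1.

b_0 = 1, b_1 = 1.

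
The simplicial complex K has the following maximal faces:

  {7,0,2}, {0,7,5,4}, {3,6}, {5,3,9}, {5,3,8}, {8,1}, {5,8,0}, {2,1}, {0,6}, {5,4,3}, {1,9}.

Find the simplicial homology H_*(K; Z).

H_0 = Z,  H_1 = Z^3,  H_2 = 0,  H_3 = 0.

Fix the vertex order 0 < 1 < 2 < 3 < 4 < 5 < 6 < 7 < 8 < 9 and write every simplex with vertices in increasing order. Then dim K = 3 and the simplices of K are:

  0-simplices (10): [0], [1], [2], [3], [4], [5], [6], [7], [8], [9]
  1-simplices (20): [0,2], [0,4], [0,5], [0,6], [0,7], [0,8], [1,2], [1,8], [1,9], [2,7], [3,4], [3,5], [3,6], [3,8], [3,9], [4,5], [4,7], [5,7], [5,8], [5,9]
  2-simplices (9): [0,2,7], [0,4,5], [0,4,7], [0,5,7], [0,5,8], [3,4,5], [3,5,8], [3,5,9], [4,5,7]
  3-simplices (1): [0,4,5,7]

Hence C_0 ≅ Z^10, C_1 ≅ Z^20, C_2 ≅ Z^9, C_3 ≅ Z^1.

∂_1: C_1 → C_0 sends each edge [p,q] (with p < q) to q − p. For instance
  ∂[1,8] = [8] − [1].
This gives a 10×20 integer matrix of rank 9; reducing to Smith normal form yields diagonal entries (1,1,1,1,1,1,1,1,1).

The boundary map ∂_2: C_2 → C_1 acts by ∂[p,q,r] = [q,r] − [p,r] + [p,q]. For instance
  ∂[0,5,8] = [5,8] − [0,8] + [0,5],
  ∂[3,5,8] = [5,8] − [3,8] + [3,5].
The resulting 20×9 matrix has rank 8, and its Smith normal form has invariant factors (1,1,1,1,1,1,1,1).

Boundary ∂_3: C_3 → C_2 sends each 3-simplex σ to the alternating sum Σ_i (−1)^i (σ with its i-th vertex removed). For instance
  ∂[0,4,5,7] = [4,5,7] − [0,5,7] + [0,4,7] − [0,4,5].
The 9×1 boundary matrix has rank 1 and Smith normal form diag(1).

Now H_k = ker ∂_k / im ∂_{k+1}, so:

  H_0: rank C_0 − rank ∂_1 = 10 − 9 = 1, and the invariant factors of ∂_1 are all 1, so H_0 ≅ Z.
  H_1: rank ker ∂_1 − rank ∂_2 = (20 − 9) − 8 = 3, and the invariant factors of ∂_2 are all 1, so H_1 ≅ Z^3.
  H_2: rank ker ∂_2 − rank ∂_3 = (9 − 8) − 1 = 0, and the invariant factors of ∂_3 are all 1, so H_2 ≅ 0.
  H_3: rank ker ∂_3 − rank ∂_4 = (1 − 1) − 0 = 0, and there is no ∂_4, so H_3 ≅ 0.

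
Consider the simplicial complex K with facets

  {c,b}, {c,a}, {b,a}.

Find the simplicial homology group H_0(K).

K has 3 vertices, 3 edges.
rank ∂_0 = 0, rank ∂_1 = 2 ⇒ b_0 = 3 − 0 − 2 = 1; all invariant factors of ∂_1 are 1 so no torsion. So H_0 = Z.

H_0 = Z.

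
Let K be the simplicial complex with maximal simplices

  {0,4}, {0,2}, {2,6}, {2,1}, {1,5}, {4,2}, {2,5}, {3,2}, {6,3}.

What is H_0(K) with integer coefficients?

H_0 ≅ Z.

We work with the vertex ordering 0 < 1 < 2 < 3 < 4 < 5 < 6. The simplices of K, each written with vertices in increasing order, are:

  0-simplices (7): [0], [1], [2], [3], [4], [5], [6]
  1-simplices (9): [0,2], [0,4], [1,2], [1,5], [2,3], [2,4], [2,5], [2,6], [3,6]

Hence C_0 ≅ Z^7, C_1 ≅ Z^9.

Boundary ∂_1: C_1 → C_0 maps an edge to its endpoints' difference, ∂[p,q] = q − p.
As a 7×9 matrix over Z this has rank 6, with invariant factors (1,1,1,1,1,1).

From H_k ≅ ker(∂_k) / im(∂_{k+1}) we obtain:

  H_0: rank C_0 − rank ∂_1 = 7 − 6 = 1, and the invariant factors of ∂_1 are all 1, so H_0 ≅ Z.

(K is a triangulation of a wedge of 3 circles.)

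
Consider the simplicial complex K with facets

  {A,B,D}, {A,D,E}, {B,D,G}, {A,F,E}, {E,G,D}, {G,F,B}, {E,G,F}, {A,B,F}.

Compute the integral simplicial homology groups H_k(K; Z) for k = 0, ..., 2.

We work with the vertex ordering A < B < D < E < F < G. The simplices of K, each written with vertices in increasing order, are:

  0-simplices (6): A, B, D, E, F, G
  1-simplices (12): AB, AD, AE, AF, BD, BF, BG, DE, DG, EF, EG, FG
  2-simplices (8): ABD, ABF, ADE, AEF, BDG, BFG, DEG, EFG

so the chain groups are C_0 ≅ Z^6, C_1 ≅ Z^12, C_2 ≅ Z^8.

∂_1: C_1 → C_0 maps an edge to its endpoints' difference, ∂[p,q] = q − p. For instance
  ∂BF = F − B.
As a 6×12 matrix over Z this has rank 5, with invariant factors (1,1,1,1,1).

The boundary map ∂_2: C_2 → C_1 maps a triangle to the signed sum of its edges. For instance
  ∂EFG = FG − EG + EF,
  ∂DEG = EG − DG + DE.
The 12×8 boundary matrix has rank 7 and Smith normal form diag(1,1,1,1,1,1,1).

Reading off H_k = ker ∂_k / im ∂_{k+1}:

  H_0: rank C_0 − rank ∂_1 = 6 − 5 = 1, and the invariant factors of ∂_1 are all 1, so H_0 = Z.
  H_1: rank ker ∂_1 − rank ∂_2 = (12 − 5) − 7 = 0, and the invariant factors of ∂_2 are all 1, so H_1 = 0.
  H_2: rank ker ∂_2 − rank ∂_3 = (8 − 7) − 0 = 1, and there is no ∂_3, so H_2 = Z.

As a check, the Euler characteristic is 6 − 12 + 8 = 2, which agrees with 1 − 0 + 1 = 2.
(K is a triangulation of the 2-sphere S^2.)

H_0 = Z,  H_1 = 0,  H_2 = Z.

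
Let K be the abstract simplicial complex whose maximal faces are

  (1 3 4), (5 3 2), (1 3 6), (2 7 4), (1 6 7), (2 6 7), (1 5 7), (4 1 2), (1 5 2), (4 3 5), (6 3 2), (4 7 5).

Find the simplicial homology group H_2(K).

H_2 ≅ 0.

We work with the vertex ordering 1 < 2 < 3 < 4 < 5 < 6 < 7. The simplices of K, each written with vertices in increasing order, are:

  0-simplices (7): [1], [2], [3], [4], [5], [6], [7]
  1-simplices (18): [1,2], [1,3], [1,4], [1,5], [1,6], [1,7], [2,3], [2,4], [2,5], [2,6], [2,7], [3,4], [3,5], [3,6], [4,5], [4,7], [5,7], [6,7]
  2-simplices (12): [1,2,4], [1,2,5], [1,3,4], [1,3,6], [1,5,7], [1,6,7], [2,3,5], [2,3,6], [2,4,7], [2,6,7], [3,4,5], [4,5,7]

so the chain groups are C_0 ≅ Z^7, C_1 ≅ Z^18, C_2 ≅ Z^12.

∂_1: C_1 → C_0 sends each edge [p,q] (with p < q) to q − p. For instance
  ∂[2,3] = [3] − [2].
The 7×18 boundary matrix has rank 6 and Smith normal form diag(1,1,1,1,1,1).

∂_2: C_2 → C_1 maps a triangle to the signed sum of its edges. For instance
  ∂[1,5,7] = [5,7] − [1,7] + [1,5],
  ∂[4,5,7] = [5,7] − [4,7] + [4,5].
The resulting 18×12 matrix has rank 12, and its Smith normal form has invariant factors (1,1,1,1,1,1,1,1,1,1,1,2).

From H_k ≅ ker(∂_k) / im(∂_{k+1}) we obtain:

  H_2: rank ker ∂_2 − rank ∂_3 = (12 − 12) − 0 = 0, and there is no ∂_3, so H_2 ≅ 0.

(K is a triangulation of the real projective plane RP^2.)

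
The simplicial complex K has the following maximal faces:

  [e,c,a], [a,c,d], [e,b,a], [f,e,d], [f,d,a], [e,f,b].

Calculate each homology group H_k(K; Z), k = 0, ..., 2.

K has 6 vertices, 12 edges, 6 triangles.
rank ∂_0 = 0, rank ∂_1 = 5 ⇒ b_0 = 6 − 0 − 5 = 1; all invariant factors of ∂_1 are 1 so no torsion. So H_0 ≅ Z.
rank ∂_1 = 5, rank ∂_2 = 6 ⇒ b_1 = 12 − 5 − 6 = 1; all invariant factors of ∂_2 are 1 so no torsion. So H_1 ≅ Z.
rank ∂_2 = 6, rank ∂_3 = 0 ⇒ b_2 = 6 − 6 − 0 = 0. So H_2 ≅ 0.

H_0 ≅ Z,  H_1 ≅ Z,  H_2 = 0.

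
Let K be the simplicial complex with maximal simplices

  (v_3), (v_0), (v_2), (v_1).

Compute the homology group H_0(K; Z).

H_0 ≅ Z^4.

K has 4 vertices.
rank ∂_0 = 0, rank ∂_1 = 0 ⇒ b_0 = 4 − 0 − 0 = 4. So H_0 = Z^4.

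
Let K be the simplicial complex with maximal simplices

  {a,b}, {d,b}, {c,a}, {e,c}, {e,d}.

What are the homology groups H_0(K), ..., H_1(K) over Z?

H_0 = Z,  H_1 = Z.

Fix the vertex order a < b < c < d < e and write every simplex with vertices in increasing order. Then dim K = 1 and the simplices of K are:

  0-simplices (5): a, b, c, d, e
  1-simplices (5): ab, ac, bd, ce, de

so the chain groups are C_0 ≅ Z^5, C_1 ≅ Z^5.

The boundary map ∂_1: C_1 → C_0 maps an edge to its endpoints' difference, ∂[p,q] = q − p. For instance
  ∂ac = c − a.
As a 5×5 matrix over Z this has rank 4, with invariant factors (1,1,1,1).

Reading off H_k = ker ∂_k / im ∂_{k+1}:

  H_0: rank C_0 − rank ∂_1 = 5 − 4 = 1, and the invariant factors of ∂_1 are all 1, so H_0 ≅ Z.
  H_1: rank ker ∂_1 − rank ∂_2 = (5 − 4) − 0 = 1, and there is no ∂_2, so H_1 ≅ Z.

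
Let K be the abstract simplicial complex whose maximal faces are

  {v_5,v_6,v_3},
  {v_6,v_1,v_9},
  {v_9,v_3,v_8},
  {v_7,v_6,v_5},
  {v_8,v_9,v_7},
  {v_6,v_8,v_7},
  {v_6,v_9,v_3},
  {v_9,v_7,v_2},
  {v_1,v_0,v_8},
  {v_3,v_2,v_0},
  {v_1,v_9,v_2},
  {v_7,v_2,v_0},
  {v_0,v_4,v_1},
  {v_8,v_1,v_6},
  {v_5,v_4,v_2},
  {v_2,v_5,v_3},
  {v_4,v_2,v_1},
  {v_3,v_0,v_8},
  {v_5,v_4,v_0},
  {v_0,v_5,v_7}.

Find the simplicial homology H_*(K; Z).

H_0 ≅ Z,  H_1 ≅ Z × Z/2,  H_2 = 0.

Fix the vertex order v_0 < v_1 < v_2 < v_3 < v_4 < v_5 < v_6 < v_7 < v_8 < v_9 and write every simplex with vertices in increasing order. Then dim K = 2 and the simplices of K are:

  0-simplices (10): [v_0], [v_1], [v_2], [v_3], [v_4], [v_5], [v_6], [v_7], [v_8], [v_9]
  1-simplices (30): (30 of them)
  2-simplices (20): (20 of them)

Hence C_0 ≅ Z^10, C_1 ≅ Z^30, C_2 ≅ Z^20.

Boundary ∂_1: C_1 → C_0 sends each edge [p,q] (with p < q) to q − p. For instance
  ∂[v_2,v_7] = [v_7] − [v_2].
The resulting 10×30 matrix has rank 9, and its Smith normal form has invariant factors (1,1,1,1,1,1,1,1,1).

The boundary map ∂_2: C_2 → C_1 sends each 2-simplex [p,q,r] to [q,r] − [p,r] + [p,q]. For instance
  ∂[v_0,v_3,v_8] = [v_3,v_8] − [v_0,v_8] + [v_0,v_3],
  ∂[v_0,v_4,v_5] = [v_4,v_5] − [v_0,v_5] + [v_0,v_4].
As a 30×20 matrix over Z this has rank 20, with invariant factors (1,1,1,1,1,1,1,1,1,1,1,1,1,1,1,1,1,1,1,2).

Reading off H_k = ker ∂_k / im ∂_{k+1}:

  H_0: rank C_0 − rank ∂_1 = 10 − 9 = 1, and the invariant factors of ∂_1 are all 1, so H_0 = Z.
  H_1: rank ker ∂_1 − rank ∂_2 = (30 − 9) − 20 = 1, and ∂_2 has invariant factor 2 > 1, so H_1 = Z × Z/2.
  H_2: rank ker ∂_2 − rank ∂_3 = (20 − 20) − 0 = 0, and there is no ∂_3, so H_2 = 0.

As a check, the Euler characteristic is 10 − 30 + 20 = 0, which agrees with 1 − 1 + 0 = 0.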